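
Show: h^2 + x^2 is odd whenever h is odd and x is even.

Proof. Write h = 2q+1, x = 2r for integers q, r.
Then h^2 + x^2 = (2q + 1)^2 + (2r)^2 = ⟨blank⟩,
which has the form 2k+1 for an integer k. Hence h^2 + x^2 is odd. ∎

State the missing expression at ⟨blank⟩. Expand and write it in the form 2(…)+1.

Expanding: (2q + 1)^2 + (2r)^2 = 4q^2 + 4q + 4r^2 + 1.
Every term except the constant is even, so this is 2(2q^2 + 2q + 2r^2) + 1,
and 2q^2 + 2q + 2r^2 ∈ ℤ gives the required form.

2(2q^2 + 2q + 2r^2) + 1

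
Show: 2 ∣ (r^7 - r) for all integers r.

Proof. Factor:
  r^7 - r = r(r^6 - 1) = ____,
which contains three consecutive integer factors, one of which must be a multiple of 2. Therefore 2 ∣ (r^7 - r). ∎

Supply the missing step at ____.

r^6 - 1 = (r^2 - 1)(r^4 + r^2 + 1), and r^2 - 1 = (r-1)(r+1).
So r(r^6 - 1) = (r - 1)r(r + 1)(r^4 + r^2 + 1).

(r - 1)r(r + 1)(r^4 + r^2 + 1)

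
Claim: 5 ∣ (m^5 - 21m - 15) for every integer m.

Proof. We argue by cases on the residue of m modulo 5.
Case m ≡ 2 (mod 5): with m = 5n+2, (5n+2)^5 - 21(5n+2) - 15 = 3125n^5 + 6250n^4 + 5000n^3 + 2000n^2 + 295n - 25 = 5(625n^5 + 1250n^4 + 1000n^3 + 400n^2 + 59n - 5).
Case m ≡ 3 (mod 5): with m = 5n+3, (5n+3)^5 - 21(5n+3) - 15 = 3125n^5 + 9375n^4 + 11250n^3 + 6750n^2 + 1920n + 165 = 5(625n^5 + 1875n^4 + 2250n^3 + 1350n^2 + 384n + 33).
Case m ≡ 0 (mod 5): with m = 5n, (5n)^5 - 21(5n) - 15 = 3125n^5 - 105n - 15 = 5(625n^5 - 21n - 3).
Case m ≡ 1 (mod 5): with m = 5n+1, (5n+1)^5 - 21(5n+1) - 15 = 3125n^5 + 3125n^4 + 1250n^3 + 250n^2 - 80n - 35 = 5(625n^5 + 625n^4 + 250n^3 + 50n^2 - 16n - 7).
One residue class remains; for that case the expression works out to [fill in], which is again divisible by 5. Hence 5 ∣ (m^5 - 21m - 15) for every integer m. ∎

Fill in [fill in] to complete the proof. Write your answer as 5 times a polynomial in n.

The residues treated are {2, 3, 0, 1}, so the missing case is m ≡ 4 (mod 5); write m = 5n+4.
Then (5n+4)^5 - 21(5n+4) - 15 = 3125n^5 + 12500n^4 + 20000n^3 + 16000n^2 + 6295n + 925 = 5(625n^5 + 2500n^4 + 4000n^3 + 3200n^2 + 1259n + 185).

5(625n^5 + 2500n^4 + 4000n^3 + 3200n^2 + 1259n + 185)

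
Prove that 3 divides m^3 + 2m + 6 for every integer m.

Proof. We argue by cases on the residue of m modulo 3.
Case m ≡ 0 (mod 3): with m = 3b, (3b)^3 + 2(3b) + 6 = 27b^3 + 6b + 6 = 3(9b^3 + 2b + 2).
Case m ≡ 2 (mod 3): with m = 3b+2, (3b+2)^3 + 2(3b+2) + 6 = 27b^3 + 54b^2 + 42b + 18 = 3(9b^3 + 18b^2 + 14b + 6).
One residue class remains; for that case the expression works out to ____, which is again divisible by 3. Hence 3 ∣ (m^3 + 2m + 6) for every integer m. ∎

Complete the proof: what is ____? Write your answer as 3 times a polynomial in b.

The residues treated are {0, 2}, so the missing case is m ≡ 1 (mod 3); write m = 3b+1.
Then (3b+1)^3 + 2(3b+1) + 6 = 27b^3 + 27b^2 + 15b + 9 = 3(9b^3 + 9b^2 + 5b + 3).

3(9b^3 + 9b^2 + 5b + 3)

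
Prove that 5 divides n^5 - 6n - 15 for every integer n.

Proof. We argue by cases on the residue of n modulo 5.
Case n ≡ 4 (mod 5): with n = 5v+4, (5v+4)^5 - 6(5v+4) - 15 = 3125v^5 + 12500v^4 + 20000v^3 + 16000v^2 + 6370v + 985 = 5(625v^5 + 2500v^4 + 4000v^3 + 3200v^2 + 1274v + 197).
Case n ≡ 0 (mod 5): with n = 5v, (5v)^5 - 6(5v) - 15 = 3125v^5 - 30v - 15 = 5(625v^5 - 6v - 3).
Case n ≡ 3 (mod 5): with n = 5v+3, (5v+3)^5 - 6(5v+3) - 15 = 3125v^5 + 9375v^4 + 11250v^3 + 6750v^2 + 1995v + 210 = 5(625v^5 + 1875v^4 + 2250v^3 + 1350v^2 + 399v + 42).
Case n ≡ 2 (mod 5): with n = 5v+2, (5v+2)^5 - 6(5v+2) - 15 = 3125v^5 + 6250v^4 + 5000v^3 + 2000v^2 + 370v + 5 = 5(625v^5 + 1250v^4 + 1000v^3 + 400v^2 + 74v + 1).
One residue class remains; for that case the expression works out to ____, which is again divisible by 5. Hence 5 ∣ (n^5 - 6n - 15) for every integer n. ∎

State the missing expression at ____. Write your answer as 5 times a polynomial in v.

The residues treated are {4, 0, 3, 2}, so the missing case is n ≡ 1 (mod 5); write n = 5v+1.
Then (5v+1)^5 - 6(5v+1) - 15 = 3125v^5 + 3125v^4 + 1250v^3 + 250v^2 - 5v - 20 = 5(625v^5 + 625v^4 + 250v^3 + 50v^2 - v - 4).

5(625v^5 + 625v^4 + 250v^3 + 50v^2 - v - 4)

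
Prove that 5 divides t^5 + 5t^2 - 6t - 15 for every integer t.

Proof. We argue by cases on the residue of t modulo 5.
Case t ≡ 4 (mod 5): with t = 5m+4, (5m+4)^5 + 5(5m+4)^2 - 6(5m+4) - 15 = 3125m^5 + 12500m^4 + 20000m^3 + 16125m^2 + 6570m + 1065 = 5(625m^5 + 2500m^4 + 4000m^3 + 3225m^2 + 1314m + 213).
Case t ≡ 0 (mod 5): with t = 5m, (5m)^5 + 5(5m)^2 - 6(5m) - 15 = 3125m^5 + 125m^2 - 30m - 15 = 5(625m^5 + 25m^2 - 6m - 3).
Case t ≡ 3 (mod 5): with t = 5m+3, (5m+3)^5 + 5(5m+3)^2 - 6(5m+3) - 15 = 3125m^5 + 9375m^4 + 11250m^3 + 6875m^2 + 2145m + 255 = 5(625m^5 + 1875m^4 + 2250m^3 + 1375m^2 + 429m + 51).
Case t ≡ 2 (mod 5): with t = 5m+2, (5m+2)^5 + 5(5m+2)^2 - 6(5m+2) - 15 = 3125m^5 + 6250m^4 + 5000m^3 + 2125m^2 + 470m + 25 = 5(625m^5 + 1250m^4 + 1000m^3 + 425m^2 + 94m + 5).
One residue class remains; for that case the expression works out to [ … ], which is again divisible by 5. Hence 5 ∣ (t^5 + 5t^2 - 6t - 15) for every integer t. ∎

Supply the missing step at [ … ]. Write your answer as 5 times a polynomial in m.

5(625m^5 + 625m^4 + 250m^3 + 75m^2 + 9m - 3)

Only t ≡ 1 (mod 5) is unaccounted for. Put t = 5m+1:
(5m+1)^5 + 5(5m+1)^2 - 6(5m+1) - 15 expands to 3125m^5 + 3125m^4 + 1250m^3 + 375m^2 + 45m - 15,
and factoring out 5 leaves 5(625m^5 + 625m^4 + 250m^3 + 75m^2 + 9m - 3).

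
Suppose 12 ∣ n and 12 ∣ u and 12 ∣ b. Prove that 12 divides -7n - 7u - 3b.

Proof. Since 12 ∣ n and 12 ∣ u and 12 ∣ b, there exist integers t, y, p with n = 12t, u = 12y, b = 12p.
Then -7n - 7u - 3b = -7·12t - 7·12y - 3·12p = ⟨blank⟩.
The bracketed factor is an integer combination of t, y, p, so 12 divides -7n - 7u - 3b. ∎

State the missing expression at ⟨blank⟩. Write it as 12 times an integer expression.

Each term has a factor of 12: -7·12t - 7·12y - 3·12p = 12·(-3p - 7t - 7y).
Since -3p - 7t - 7y is an integer, 12 ∣ (-7n - 7u - 3b).

12(-3p - 7t - 7y)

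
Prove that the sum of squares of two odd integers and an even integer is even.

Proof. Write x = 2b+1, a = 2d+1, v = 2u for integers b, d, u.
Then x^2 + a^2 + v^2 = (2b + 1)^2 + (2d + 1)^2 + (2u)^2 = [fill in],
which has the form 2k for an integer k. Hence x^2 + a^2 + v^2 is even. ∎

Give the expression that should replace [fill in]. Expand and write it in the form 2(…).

2(2b^2 + 2b + 2d^2 + 2d + 2u^2 + 1)

(2b + 1)^2 + (2d + 1)^2 + (2u)^2 = 4b^2 + 4b + 4d^2 + 4d + 4u^2 + 2
= 2(2b^2 + 2b + 2d^2 + 2d + 2u^2 + 1).
Since 2b^2 + 2b + 2d^2 + 2d + 2u^2 + 1 is an integer, the sum of squares is of the form 2k for an integer k.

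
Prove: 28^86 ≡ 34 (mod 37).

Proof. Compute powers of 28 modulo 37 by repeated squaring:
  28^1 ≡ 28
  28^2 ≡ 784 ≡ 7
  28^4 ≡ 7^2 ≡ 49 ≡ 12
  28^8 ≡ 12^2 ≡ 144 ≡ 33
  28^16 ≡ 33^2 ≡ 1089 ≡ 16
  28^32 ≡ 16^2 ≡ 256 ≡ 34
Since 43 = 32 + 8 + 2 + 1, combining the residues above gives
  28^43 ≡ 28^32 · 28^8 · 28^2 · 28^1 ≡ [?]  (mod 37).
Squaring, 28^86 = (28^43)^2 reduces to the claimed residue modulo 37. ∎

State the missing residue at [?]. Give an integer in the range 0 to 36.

21

28^32 · 28^8 · 28^2 · 28^1 ≡ 34 · 33 · 7 · 28 = 219912.
219912 mod 37 = 21, so 28^43 ≡ 21 (mod 37).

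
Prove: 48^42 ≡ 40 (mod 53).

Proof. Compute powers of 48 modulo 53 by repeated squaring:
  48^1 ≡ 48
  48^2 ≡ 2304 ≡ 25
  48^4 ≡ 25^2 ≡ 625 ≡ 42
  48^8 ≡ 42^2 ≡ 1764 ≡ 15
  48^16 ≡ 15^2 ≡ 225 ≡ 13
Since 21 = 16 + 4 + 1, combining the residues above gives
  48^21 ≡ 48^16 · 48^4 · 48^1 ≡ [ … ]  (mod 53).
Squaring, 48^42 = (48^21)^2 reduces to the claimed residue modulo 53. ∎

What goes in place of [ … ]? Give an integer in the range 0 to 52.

26

Multiply the listed residues: 13 · 42 · 48 = 546 → 26208.
Reducing modulo 53: 26208 = 494·53 + 26, so 48^21 ≡ 26.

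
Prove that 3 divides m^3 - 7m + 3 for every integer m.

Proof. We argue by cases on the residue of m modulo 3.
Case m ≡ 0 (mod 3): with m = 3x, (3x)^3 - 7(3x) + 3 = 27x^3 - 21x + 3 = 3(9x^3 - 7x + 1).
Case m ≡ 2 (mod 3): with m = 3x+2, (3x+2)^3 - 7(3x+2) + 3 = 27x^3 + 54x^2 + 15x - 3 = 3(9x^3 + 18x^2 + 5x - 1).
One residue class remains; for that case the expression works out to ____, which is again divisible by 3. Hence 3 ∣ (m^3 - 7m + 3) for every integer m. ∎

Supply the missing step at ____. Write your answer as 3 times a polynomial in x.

3(9x^3 + 9x^2 - 4x - 1)

The residues treated are {0, 2}, so the missing case is m ≡ 1 (mod 3); write m = 3x+1.
Then (3x+1)^3 - 7(3x+1) + 3 = 27x^3 + 27x^2 - 12x - 3 = 3(9x^3 + 9x^2 - 4x - 1).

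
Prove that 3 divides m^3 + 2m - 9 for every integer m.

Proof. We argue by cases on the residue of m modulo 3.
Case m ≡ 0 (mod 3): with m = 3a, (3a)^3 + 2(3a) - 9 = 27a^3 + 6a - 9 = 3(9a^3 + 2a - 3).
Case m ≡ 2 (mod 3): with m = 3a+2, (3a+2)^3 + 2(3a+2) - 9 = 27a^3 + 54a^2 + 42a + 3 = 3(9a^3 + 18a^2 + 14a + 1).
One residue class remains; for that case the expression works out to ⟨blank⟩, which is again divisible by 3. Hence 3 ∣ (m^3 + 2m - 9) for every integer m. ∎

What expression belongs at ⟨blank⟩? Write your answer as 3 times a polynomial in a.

The residues treated are {0, 2}, so the missing case is m ≡ 1 (mod 3); write m = 3a+1.
Then (3a+1)^3 + 2(3a+1) - 9 = 27a^3 + 27a^2 + 15a - 6 = 3(9a^3 + 9a^2 + 5a - 2).

3(9a^3 + 9a^2 + 5a - 2)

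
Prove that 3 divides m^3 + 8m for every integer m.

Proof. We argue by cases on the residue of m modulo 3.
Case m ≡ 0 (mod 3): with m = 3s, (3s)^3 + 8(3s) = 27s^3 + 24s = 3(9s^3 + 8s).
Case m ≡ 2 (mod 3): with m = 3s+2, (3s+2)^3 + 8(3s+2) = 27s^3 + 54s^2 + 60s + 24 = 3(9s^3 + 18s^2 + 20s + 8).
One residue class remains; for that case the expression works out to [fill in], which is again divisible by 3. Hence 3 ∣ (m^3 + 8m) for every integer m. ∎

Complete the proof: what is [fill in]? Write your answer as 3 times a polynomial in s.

The residues treated are {0, 2}, so the missing case is m ≡ 1 (mod 3); write m = 3s+1.
Then (3s+1)^3 + 8(3s+1) = 27s^3 + 27s^2 + 33s + 9 = 3(9s^3 + 9s^2 + 11s + 3).

3(9s^3 + 9s^2 + 11s + 3)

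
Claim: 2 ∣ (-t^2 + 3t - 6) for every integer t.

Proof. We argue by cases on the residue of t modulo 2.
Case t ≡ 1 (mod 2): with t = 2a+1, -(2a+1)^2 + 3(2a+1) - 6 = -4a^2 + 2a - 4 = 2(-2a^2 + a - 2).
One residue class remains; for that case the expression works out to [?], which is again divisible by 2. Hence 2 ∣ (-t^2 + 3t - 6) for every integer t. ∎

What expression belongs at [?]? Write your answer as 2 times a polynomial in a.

2(-2a^2 + 3a - 3)

The residues treated are {1}, so the missing case is t ≡ 0 (mod 2); write t = 2a.
Then -(2a)^2 + 3(2a) - 6 = -4a^2 + 6a - 6 = 2(-2a^2 + 3a - 3).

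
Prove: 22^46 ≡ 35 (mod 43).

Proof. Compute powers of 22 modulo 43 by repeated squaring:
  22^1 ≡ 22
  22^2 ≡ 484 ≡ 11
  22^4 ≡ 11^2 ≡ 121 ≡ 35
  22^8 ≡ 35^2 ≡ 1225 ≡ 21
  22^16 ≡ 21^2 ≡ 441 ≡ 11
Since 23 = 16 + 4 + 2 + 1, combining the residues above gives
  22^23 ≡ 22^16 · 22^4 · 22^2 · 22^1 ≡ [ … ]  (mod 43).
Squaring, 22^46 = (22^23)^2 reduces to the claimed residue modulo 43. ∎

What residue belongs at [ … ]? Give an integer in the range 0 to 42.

Multiply the listed residues: 11 · 35 · 11 · 22 = 385 → 4235 → 93170.
Reducing modulo 43: 93170 = 2166·43 + 32, so 22^23 ≡ 32.

32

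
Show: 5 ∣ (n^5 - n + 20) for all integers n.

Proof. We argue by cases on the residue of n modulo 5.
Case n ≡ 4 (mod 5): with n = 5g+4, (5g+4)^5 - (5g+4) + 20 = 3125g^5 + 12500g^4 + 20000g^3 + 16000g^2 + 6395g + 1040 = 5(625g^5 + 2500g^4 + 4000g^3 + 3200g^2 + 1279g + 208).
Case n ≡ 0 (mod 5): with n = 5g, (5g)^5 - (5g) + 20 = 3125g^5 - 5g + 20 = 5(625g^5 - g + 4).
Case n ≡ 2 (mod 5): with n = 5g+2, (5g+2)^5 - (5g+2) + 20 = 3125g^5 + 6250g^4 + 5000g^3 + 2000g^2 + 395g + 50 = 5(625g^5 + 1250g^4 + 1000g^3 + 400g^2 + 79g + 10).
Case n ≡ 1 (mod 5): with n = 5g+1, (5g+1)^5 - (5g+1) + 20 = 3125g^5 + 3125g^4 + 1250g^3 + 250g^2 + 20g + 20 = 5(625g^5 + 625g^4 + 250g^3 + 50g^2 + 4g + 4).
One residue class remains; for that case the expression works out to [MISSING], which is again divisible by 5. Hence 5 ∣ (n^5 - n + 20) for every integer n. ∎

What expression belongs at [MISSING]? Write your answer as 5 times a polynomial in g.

5(625g^5 + 1875g^4 + 2250g^3 + 1350g^2 + 404g + 52)

Only n ≡ 3 (mod 5) is unaccounted for. Put n = 5g+3:
(5g+3)^5 - (5g+3) + 20 expands to 3125g^5 + 9375g^4 + 11250g^3 + 6750g^2 + 2020g + 260,
and factoring out 5 leaves 5(625g^5 + 1875g^4 + 2250g^3 + 1350g^2 + 404g + 52).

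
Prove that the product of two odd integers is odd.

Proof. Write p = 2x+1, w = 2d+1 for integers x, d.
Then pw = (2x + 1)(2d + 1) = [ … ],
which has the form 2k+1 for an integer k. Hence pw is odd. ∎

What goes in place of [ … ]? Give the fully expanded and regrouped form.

(2x + 1)(2d + 1) = 4dx + 2d + 2x + 1
= 2(2dx + d + x) + 1.
Since 2dx + d + x is an integer, the product is of the form 2k+1 for an integer k.

2(2dx + d + x) + 1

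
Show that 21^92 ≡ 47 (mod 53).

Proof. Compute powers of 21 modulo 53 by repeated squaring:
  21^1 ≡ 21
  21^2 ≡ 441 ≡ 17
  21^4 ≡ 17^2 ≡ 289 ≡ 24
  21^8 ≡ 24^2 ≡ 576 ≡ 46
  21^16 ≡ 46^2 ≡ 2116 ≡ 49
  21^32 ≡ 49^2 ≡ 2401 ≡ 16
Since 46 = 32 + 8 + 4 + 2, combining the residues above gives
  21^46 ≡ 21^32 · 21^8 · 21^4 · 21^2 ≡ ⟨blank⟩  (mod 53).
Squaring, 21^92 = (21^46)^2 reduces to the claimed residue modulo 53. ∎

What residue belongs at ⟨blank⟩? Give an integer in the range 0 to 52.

Multiply the listed residues: 16 · 46 · 24 · 17 = 736 → 17664 → 300288.
Reducing modulo 53: 300288 = 5665·53 + 43, so 21^46 ≡ 43.

43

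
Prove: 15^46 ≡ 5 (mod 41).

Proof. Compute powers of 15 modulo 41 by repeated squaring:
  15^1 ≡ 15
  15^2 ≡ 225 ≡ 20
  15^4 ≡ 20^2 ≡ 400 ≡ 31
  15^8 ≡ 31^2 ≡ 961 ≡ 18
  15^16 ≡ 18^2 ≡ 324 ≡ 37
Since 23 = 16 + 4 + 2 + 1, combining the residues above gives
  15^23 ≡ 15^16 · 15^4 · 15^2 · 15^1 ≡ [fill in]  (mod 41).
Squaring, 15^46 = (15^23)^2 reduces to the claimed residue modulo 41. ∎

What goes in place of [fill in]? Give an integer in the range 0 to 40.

28

15^16 · 15^4 · 15^2 · 15^1 ≡ 37 · 31 · 20 · 15 = 344100.
344100 mod 41 = 28, so 15^23 ≡ 28 (mod 41).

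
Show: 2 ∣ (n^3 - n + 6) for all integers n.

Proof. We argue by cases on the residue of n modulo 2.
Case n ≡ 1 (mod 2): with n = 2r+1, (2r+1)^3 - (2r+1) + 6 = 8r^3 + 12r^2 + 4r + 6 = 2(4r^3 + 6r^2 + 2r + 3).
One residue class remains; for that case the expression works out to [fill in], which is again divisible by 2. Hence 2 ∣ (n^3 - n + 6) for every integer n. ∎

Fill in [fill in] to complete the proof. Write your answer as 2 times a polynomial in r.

The residues treated are {1}, so the missing case is n ≡ 0 (mod 2); write n = 2r.
Then (2r)^3 - (2r) + 6 = 8r^3 - 2r + 6 = 2(4r^3 - r + 3).

2(4r^3 - r + 3)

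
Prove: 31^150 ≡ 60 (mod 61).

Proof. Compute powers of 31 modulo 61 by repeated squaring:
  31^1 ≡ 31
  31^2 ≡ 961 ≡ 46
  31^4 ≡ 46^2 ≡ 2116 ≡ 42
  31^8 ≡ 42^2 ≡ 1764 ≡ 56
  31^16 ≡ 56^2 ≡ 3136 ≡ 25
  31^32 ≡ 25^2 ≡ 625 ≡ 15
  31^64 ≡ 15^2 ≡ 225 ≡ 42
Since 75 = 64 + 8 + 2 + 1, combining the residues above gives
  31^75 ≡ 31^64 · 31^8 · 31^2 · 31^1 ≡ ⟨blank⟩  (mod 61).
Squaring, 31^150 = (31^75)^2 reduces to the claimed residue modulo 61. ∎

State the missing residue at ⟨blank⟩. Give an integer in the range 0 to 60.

31^64 · 31^8 · 31^2 · 31^1 ≡ 42 · 56 · 46 · 31 = 3353952.
3353952 mod 61 = 50, so 31^75 ≡ 50 (mod 61).

50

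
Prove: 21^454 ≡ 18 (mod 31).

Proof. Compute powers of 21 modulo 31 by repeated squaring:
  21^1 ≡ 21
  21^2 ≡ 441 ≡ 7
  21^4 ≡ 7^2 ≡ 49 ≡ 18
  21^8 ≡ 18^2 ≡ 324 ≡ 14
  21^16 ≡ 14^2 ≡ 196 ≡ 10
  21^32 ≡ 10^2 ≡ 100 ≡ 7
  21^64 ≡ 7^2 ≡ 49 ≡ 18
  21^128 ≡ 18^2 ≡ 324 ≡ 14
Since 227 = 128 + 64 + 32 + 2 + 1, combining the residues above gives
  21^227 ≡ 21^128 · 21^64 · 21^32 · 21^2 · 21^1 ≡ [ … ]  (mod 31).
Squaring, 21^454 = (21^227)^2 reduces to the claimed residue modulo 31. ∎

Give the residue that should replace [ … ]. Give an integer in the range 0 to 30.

24

Multiply the listed residues: 14 · 18 · 7 · 7 · 21 = 252 → 1764 → 12348 → 259308.
Reducing modulo 31: 259308 = 8364·31 + 24, so 21^227 ≡ 24.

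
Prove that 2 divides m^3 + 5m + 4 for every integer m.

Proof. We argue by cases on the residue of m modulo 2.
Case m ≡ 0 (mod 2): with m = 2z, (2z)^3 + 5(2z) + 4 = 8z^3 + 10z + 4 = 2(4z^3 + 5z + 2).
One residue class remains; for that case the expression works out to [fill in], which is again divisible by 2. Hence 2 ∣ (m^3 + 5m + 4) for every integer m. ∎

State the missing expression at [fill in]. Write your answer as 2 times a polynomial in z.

Only m ≡ 1 (mod 2) is unaccounted for. Put m = 2z+1:
(2z+1)^3 + 5(2z+1) + 4 expands to 8z^3 + 12z^2 + 16z + 10,
and factoring out 2 leaves 2(4z^3 + 6z^2 + 8z + 5).

2(4z^3 + 6z^2 + 8z + 5)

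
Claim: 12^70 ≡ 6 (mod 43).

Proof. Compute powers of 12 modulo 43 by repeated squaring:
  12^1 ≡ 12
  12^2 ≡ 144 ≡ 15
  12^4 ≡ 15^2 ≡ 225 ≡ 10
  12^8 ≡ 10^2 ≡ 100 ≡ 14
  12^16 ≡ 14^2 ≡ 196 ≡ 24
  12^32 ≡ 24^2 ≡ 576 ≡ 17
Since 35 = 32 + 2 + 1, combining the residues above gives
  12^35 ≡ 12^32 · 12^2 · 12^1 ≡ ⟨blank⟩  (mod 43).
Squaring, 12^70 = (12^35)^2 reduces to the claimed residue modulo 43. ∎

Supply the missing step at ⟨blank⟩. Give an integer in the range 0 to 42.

Multiply the listed residues: 17 · 15 · 12 = 255 → 3060.
Reducing modulo 43: 3060 = 71·43 + 7, so 12^35 ≡ 7.

7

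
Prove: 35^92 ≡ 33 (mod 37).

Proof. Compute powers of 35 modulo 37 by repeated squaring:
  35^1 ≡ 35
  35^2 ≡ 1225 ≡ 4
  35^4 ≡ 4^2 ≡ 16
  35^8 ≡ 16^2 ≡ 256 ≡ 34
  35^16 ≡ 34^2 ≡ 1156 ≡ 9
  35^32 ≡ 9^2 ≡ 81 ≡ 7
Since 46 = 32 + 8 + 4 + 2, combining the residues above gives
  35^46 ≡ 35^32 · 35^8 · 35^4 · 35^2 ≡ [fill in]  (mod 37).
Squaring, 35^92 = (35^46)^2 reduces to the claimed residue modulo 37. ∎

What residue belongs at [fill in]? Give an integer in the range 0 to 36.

35^32 · 35^8 · 35^4 · 35^2 ≡ 7 · 34 · 16 · 4 = 15232.
15232 mod 37 = 25, so 35^46 ≡ 25 (mod 37).

25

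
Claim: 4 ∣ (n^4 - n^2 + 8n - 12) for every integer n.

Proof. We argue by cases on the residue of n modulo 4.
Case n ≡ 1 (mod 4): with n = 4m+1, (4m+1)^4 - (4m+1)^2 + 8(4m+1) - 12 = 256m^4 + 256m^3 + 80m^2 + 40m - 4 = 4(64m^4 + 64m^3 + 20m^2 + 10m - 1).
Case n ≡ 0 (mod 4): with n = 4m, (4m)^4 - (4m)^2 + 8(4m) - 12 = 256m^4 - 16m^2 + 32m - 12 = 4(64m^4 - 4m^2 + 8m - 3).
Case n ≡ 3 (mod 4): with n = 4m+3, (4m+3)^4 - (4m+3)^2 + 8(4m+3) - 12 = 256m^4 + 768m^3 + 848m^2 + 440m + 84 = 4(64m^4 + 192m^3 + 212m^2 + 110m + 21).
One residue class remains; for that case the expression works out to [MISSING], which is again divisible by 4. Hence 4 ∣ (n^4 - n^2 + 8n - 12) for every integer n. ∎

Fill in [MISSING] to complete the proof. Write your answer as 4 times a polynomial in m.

The residues treated are {1, 0, 3}, so the missing case is n ≡ 2 (mod 4); write n = 4m+2.
Then (4m+2)^4 - (4m+2)^2 + 8(4m+2) - 12 = 256m^4 + 512m^3 + 368m^2 + 144m + 16 = 4(64m^4 + 128m^3 + 92m^2 + 36m + 4).

4(64m^4 + 128m^3 + 92m^2 + 36m + 4)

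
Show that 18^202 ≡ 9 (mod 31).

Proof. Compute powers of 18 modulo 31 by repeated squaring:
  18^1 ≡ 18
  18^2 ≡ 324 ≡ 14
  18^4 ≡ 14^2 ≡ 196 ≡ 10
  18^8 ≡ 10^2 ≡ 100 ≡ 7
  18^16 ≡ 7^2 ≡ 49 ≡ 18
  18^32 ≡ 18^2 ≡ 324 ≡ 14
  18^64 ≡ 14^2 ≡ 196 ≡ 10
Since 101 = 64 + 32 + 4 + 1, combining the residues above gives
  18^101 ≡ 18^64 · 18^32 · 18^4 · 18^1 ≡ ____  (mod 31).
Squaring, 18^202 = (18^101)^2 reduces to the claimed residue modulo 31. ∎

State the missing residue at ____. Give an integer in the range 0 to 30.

28

Multiply the listed residues: 10 · 14 · 10 · 18 = 140 → 1400 → 25200.
Reducing modulo 31: 25200 = 812·31 + 28, so 18^101 ≡ 28.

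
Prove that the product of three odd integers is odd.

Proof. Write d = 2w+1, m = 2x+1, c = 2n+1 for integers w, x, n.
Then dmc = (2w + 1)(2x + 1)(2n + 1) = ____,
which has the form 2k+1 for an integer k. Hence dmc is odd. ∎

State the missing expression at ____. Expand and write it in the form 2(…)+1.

2(4nwx + 2nw + 2nx + n + 2wx + w + x) + 1

Expanding: (2w + 1)(2x + 1)(2n + 1) = 8nwx + 4nw + 4nx + 2n + 4wx + 2w + 2x + 1.
Every term except the constant is even, so this is 2(4nwx + 2nw + 2nx + n + 2wx + w + x) + 1,
and 4nwx + 2nw + 2nx + n + 2wx + w + x ∈ ℤ gives the required form.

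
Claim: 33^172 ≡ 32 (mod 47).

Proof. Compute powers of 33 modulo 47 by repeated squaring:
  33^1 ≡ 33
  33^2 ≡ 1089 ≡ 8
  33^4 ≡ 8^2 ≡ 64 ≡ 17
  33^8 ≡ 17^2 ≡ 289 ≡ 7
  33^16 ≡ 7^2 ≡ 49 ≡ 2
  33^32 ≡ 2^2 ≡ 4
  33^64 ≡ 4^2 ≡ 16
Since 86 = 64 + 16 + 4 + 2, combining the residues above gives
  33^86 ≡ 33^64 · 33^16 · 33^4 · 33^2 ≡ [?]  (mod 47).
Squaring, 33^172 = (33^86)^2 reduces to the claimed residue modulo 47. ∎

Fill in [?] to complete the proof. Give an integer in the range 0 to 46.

28

33^64 · 33^16 · 33^4 · 33^2 ≡ 16 · 2 · 17 · 8 = 4352.
4352 mod 47 = 28, so 33^86 ≡ 28 (mod 47).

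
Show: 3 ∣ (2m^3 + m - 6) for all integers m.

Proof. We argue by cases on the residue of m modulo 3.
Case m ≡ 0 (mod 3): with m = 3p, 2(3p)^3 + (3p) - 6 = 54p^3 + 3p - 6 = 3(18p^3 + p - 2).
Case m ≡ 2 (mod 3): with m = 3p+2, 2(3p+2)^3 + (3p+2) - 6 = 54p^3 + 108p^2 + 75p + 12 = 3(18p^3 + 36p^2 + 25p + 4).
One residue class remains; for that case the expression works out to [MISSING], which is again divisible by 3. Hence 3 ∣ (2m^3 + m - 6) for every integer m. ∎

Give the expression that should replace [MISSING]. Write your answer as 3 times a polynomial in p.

3(18p^3 + 18p^2 + 7p - 1)

The residues treated are {0, 2}, so the missing case is m ≡ 1 (mod 3); write m = 3p+1.
Then 2(3p+1)^3 + (3p+1) - 6 = 54p^3 + 54p^2 + 21p - 3 = 3(18p^3 + 18p^2 + 7p - 1).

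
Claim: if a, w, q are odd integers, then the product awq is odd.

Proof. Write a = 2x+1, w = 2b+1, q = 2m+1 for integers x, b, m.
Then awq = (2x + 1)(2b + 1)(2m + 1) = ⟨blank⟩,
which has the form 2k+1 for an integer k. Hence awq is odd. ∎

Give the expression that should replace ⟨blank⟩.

Expanding: (2x + 1)(2b + 1)(2m + 1) = 8bmx + 4bm + 4bx + 2b + 4mx + 2m + 2x + 1.
Every term except the constant is even, so this is 2(4bmx + 2bm + 2bx + b + 2mx + m + x) + 1,
and 4bmx + 2bm + 2bx + b + 2mx + m + x ∈ ℤ gives the required form.

2(4bmx + 2bm + 2bx + b + 2mx + m + x) + 1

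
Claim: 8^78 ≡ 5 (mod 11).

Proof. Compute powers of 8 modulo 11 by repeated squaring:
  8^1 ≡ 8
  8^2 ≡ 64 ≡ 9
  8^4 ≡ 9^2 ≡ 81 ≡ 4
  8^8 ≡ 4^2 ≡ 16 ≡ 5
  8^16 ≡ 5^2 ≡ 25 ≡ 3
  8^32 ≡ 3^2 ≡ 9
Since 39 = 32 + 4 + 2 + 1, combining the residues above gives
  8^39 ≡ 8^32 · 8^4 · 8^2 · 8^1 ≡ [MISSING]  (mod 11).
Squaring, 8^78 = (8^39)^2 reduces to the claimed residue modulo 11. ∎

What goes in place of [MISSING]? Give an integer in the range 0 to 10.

7

Multiply the listed residues: 9 · 4 · 9 · 8 = 36 → 324 → 2592.
Reducing modulo 11: 2592 = 235·11 + 7, so 8^39 ≡ 7.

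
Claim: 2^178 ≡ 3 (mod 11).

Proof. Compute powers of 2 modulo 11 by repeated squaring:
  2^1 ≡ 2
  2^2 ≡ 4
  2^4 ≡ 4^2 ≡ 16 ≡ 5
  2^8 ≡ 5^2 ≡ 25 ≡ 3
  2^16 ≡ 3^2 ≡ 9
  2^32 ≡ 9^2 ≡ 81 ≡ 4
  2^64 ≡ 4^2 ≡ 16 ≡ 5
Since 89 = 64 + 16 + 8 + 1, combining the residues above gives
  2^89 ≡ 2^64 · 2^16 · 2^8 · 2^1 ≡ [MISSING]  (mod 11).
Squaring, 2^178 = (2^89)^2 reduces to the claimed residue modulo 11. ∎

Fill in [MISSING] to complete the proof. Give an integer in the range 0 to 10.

2^64 · 2^16 · 2^8 · 2^1 ≡ 5 · 9 · 3 · 2 = 270.
270 mod 11 = 6, so 2^89 ≡ 6 (mod 11).

6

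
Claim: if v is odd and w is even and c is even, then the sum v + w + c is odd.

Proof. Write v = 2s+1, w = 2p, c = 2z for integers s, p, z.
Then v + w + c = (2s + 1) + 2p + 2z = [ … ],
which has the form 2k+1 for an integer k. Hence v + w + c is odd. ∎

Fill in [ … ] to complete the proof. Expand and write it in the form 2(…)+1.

2(p + s + z) + 1

(2s + 1) + 2p + 2z = 2p + 2s + 2z + 1
= 2(p + s + z) + 1.
Since p + s + z is an integer, the sum is of the form 2k+1 for an integer k.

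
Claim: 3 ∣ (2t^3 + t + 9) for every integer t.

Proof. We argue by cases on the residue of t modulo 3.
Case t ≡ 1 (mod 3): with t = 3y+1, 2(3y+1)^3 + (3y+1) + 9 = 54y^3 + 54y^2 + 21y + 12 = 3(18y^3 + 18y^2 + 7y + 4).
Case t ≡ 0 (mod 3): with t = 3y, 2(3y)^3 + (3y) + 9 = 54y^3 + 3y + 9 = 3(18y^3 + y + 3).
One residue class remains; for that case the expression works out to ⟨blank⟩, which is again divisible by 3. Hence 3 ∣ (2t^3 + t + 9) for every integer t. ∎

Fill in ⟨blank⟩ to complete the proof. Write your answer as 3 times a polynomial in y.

The residues treated are {1, 0}, so the missing case is t ≡ 2 (mod 3); write t = 3y+2.
Then 2(3y+2)^3 + (3y+2) + 9 = 54y^3 + 108y^2 + 75y + 27 = 3(18y^3 + 36y^2 + 25y + 9).

3(18y^3 + 36y^2 + 25y + 9)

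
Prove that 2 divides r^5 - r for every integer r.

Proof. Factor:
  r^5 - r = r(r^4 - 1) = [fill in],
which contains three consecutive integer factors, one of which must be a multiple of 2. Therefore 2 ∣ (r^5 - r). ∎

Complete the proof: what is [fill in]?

(r - 1)r(r + 1)(r^2 + 1)

r^4 - 1 = (r^2 - 1)(r^2 + 1), and r^2 - 1 = (r-1)(r+1).
So r(r^4 - 1) = (r - 1)r(r + 1)(r^2 + 1).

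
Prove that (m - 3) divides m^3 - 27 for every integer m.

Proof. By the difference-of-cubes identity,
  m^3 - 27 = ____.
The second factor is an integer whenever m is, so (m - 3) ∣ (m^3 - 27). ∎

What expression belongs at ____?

Polynomial division of m^3 - 27 by m - 3 leaves remainder 0 and quotient m^2 + 3m + 9.
Hence m^3 - 27 = (m - 3)(m^2 + 3m + 9).

(m - 3)(m^2 + 3m + 9)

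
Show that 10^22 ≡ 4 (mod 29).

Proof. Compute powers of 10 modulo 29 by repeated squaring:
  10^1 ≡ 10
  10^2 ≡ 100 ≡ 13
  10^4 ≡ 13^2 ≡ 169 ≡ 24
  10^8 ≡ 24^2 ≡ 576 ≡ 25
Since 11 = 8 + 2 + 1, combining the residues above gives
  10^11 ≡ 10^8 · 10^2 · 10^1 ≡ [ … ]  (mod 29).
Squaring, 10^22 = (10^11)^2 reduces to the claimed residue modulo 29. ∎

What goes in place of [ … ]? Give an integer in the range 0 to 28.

2

Multiply the listed residues: 25 · 13 · 10 = 325 → 3250.
Reducing modulo 29: 3250 = 112·29 + 2, so 10^11 ≡ 2.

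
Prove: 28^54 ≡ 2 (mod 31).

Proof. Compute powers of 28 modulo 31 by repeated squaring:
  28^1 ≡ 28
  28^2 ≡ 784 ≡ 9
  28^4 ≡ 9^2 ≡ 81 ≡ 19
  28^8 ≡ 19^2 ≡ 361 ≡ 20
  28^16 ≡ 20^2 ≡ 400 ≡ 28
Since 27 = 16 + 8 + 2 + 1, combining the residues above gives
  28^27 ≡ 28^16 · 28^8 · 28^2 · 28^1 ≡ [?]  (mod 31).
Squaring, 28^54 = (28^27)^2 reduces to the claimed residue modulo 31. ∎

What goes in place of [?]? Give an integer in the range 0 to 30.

Multiply the listed residues: 28 · 20 · 9 · 28 = 560 → 5040 → 141120.
Reducing modulo 31: 141120 = 4552·31 + 8, so 28^27 ≡ 8.

8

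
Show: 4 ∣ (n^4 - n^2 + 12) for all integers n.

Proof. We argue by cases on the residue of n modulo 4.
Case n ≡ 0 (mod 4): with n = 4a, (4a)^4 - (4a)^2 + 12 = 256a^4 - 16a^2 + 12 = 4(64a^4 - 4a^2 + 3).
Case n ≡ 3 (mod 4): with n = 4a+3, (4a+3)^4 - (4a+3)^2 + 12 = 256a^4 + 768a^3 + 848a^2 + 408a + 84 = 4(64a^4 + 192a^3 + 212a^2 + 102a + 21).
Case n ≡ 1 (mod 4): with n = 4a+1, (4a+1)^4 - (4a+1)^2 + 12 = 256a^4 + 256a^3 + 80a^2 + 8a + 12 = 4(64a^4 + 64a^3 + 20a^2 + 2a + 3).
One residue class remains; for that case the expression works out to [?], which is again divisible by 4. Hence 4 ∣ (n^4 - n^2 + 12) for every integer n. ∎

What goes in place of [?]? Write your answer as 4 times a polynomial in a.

Only n ≡ 2 (mod 4) is unaccounted for. Put n = 4a+2:
(4a+2)^4 - (4a+2)^2 + 12 expands to 256a^4 + 512a^3 + 368a^2 + 112a + 24,
and factoring out 4 leaves 4(64a^4 + 128a^3 + 92a^2 + 28a + 6).

4(64a^4 + 128a^3 + 92a^2 + 28a + 6)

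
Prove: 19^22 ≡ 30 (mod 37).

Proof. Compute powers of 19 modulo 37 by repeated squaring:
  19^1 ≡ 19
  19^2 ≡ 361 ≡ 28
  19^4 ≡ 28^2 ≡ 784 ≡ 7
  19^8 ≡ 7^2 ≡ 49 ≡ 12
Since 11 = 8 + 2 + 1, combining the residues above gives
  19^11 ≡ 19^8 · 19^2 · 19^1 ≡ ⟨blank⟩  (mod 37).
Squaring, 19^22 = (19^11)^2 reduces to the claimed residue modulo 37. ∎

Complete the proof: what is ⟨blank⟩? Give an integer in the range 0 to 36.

Multiply the listed residues: 12 · 28 · 19 = 336 → 6384.
Reducing modulo 37: 6384 = 172·37 + 20, so 19^11 ≡ 20.

20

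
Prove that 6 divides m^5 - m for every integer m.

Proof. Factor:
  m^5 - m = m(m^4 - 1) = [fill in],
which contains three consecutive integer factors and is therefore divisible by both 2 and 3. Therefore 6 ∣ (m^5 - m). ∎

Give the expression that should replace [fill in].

(m - 1)m(m + 1)(m^2 + 1)

m^4 - 1 = (m^2 - 1)(m^2 + 1), and m^2 - 1 = (m-1)(m+1).
So m(m^4 - 1) = (m - 1)m(m + 1)(m^2 + 1).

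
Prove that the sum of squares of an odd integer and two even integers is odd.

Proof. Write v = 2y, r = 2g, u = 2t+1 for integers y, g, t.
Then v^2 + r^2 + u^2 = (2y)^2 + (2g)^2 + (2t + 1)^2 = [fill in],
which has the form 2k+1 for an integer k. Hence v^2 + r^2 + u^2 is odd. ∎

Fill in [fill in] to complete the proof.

2(2g^2 + 2t^2 + 2t + 2y^2) + 1

(2y)^2 + (2g)^2 + (2t + 1)^2 = 4g^2 + 4t^2 + 4t + 4y^2 + 1
= 2(2g^2 + 2t^2 + 2t + 2y^2) + 1.
Since 2g^2 + 2t^2 + 2t + 2y^2 is an integer, the sum of squares is of the form 2k+1 for an integer k.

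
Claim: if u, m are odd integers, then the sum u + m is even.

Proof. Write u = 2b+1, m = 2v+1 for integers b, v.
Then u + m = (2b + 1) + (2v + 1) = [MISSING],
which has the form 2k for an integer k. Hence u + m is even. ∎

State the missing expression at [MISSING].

(2b + 1) + (2v + 1) = 2b + 2v + 2
= 2(b + v + 1).
Since b + v + 1 is an integer, the sum is of the form 2k for an integer k.

2(b + v + 1)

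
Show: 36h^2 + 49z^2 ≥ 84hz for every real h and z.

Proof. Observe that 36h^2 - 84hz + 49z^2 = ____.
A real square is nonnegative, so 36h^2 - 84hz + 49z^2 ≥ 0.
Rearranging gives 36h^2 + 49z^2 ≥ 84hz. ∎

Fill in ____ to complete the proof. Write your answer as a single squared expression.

36h^2 - 84hz + 49z^2 is a perfect-square trinomial: the outer terms are (6h)^2 and (7z)^2, and the cross term is -2·6h·7z.
So 36h^2 - 84hz + 49z^2 = (6h - 7z)^2 ≥ 0.

(6h - 7z)^2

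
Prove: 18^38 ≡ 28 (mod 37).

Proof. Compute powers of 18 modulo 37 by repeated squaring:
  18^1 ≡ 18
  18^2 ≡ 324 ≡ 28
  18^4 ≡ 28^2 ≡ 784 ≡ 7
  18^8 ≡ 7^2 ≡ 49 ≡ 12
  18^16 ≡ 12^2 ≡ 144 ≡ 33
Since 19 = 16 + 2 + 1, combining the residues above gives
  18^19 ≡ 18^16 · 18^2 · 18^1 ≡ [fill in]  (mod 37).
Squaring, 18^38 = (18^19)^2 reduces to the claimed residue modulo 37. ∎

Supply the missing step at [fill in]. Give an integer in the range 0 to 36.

19

18^16 · 18^2 · 18^1 ≡ 33 · 28 · 18 = 16632.
16632 mod 37 = 19, so 18^19 ≡ 19 (mod 37).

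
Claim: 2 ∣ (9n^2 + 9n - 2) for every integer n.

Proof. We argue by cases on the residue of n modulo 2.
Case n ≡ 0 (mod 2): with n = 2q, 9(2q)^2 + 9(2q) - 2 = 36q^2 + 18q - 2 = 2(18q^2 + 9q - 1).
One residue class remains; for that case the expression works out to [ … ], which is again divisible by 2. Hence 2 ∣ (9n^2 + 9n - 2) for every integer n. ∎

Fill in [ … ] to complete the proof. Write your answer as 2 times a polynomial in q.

2(18q^2 + 27q + 8)

The residues treated are {0}, so the missing case is n ≡ 1 (mod 2); write n = 2q+1.
Then 9(2q+1)^2 + 9(2q+1) - 2 = 36q^2 + 54q + 16 = 2(18q^2 + 27q + 8).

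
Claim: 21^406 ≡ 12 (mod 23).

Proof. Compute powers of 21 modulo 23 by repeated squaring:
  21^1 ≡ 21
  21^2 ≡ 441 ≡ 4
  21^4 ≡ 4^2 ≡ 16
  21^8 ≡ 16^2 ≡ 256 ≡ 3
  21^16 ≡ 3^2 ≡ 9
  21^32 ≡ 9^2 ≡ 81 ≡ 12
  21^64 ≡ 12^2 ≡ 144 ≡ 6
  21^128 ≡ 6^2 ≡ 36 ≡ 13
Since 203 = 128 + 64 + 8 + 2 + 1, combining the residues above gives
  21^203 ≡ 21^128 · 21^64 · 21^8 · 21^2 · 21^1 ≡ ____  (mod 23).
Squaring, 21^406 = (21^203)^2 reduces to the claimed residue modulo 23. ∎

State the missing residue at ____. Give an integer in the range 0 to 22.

14

Multiply the listed residues: 13 · 6 · 3 · 4 · 21 = 78 → 234 → 936 → 19656.
Reducing modulo 23: 19656 = 854·23 + 14, so 21^203 ≡ 14.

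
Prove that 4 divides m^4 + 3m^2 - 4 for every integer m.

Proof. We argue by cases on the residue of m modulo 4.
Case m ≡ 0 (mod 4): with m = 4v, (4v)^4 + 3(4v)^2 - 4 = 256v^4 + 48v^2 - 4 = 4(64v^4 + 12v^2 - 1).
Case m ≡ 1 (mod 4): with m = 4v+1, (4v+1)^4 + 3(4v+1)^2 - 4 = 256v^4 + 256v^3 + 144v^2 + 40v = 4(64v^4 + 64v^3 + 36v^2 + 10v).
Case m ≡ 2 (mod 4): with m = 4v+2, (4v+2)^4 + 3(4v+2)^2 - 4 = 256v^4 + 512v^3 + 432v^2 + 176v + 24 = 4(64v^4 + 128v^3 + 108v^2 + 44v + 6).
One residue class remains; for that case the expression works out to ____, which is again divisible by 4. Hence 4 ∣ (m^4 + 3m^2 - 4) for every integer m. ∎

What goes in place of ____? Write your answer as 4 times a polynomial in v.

The residues treated are {0, 1, 2}, so the missing case is m ≡ 3 (mod 4); write m = 4v+3.
Then (4v+3)^4 + 3(4v+3)^2 - 4 = 256v^4 + 768v^3 + 912v^2 + 504v + 104 = 4(64v^4 + 192v^3 + 228v^2 + 126v + 26).

4(64v^4 + 192v^3 + 228v^2 + 126v + 26)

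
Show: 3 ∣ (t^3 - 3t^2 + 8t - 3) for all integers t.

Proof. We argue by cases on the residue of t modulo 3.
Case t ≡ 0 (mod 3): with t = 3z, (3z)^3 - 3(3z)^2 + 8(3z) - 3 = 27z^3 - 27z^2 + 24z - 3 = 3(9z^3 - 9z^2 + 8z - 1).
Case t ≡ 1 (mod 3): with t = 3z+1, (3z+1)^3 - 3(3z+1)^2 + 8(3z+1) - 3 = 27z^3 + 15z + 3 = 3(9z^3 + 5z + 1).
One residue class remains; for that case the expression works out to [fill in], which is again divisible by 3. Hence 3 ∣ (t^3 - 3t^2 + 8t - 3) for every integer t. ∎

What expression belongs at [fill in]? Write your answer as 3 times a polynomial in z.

3(9z^3 + 9z^2 + 8z + 3)

The residues treated are {0, 1}, so the missing case is t ≡ 2 (mod 3); write t = 3z+2.
Then (3z+2)^3 - 3(3z+2)^2 + 8(3z+2) - 3 = 27z^3 + 27z^2 + 24z + 9 = 3(9z^3 + 9z^2 + 8z + 3).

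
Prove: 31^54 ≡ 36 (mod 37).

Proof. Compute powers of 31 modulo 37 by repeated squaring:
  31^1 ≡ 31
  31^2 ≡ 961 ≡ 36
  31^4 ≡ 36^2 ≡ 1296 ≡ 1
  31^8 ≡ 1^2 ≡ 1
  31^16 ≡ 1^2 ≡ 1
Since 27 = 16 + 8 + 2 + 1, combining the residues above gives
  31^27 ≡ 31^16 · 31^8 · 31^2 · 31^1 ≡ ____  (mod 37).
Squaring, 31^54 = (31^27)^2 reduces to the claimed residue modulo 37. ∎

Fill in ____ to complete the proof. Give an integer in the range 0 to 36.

31^16 · 31^8 · 31^2 · 31^1 ≡ 1 · 1 · 36 · 31 = 1116.
1116 mod 37 = 6, so 31^27 ≡ 6 (mod 37).

6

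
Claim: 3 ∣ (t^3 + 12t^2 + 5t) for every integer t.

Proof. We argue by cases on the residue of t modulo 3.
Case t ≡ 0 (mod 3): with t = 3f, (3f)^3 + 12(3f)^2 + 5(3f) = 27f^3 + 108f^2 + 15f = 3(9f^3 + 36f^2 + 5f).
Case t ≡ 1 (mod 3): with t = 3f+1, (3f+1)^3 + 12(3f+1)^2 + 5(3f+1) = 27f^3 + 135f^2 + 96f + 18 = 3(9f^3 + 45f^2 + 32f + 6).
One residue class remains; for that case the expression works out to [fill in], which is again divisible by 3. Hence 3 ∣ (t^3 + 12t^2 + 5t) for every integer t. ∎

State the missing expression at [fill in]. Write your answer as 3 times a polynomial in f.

The residues treated are {0, 1}, so the missing case is t ≡ 2 (mod 3); write t = 3f+2.
Then (3f+2)^3 + 12(3f+2)^2 + 5(3f+2) = 27f^3 + 162f^2 + 195f + 66 = 3(9f^3 + 54f^2 + 65f + 22).

3(9f^3 + 54f^2 + 65f + 22)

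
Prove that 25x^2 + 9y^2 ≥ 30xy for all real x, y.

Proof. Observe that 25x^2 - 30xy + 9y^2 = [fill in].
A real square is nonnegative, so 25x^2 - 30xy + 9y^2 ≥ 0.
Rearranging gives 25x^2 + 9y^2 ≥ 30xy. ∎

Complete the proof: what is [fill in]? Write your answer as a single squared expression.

(5x - 3y)^2

The leading and trailing coefficients are 5^2 and 3^2, and 30 = 2·5·3, so the trinomial is (5x - 3y)^2.
Hence 25x^2 - 30xy + 9y^2 ≥ 0.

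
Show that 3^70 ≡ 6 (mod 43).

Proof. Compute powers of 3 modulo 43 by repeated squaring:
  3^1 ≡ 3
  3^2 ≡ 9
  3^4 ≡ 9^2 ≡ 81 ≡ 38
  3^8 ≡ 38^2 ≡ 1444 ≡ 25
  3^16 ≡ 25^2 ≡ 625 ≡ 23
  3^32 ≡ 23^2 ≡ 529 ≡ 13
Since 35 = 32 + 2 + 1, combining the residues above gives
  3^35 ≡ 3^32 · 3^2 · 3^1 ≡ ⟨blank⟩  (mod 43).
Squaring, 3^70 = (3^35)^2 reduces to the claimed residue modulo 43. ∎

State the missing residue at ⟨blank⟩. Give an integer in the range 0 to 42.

7

3^32 · 3^2 · 3^1 ≡ 13 · 9 · 3 = 351.
351 mod 43 = 7, so 3^35 ≡ 7 (mod 43).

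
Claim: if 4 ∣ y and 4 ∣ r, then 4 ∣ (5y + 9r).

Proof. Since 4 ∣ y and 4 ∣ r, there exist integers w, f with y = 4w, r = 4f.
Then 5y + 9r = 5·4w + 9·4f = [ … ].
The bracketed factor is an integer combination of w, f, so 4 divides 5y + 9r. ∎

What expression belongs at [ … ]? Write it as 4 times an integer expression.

Pull the common 4 out of every term: 5·4w + 9·4f = 4(9f + 5w).
9f + 5w is an integer, which exhibits the divisibility.

4(9f + 5w)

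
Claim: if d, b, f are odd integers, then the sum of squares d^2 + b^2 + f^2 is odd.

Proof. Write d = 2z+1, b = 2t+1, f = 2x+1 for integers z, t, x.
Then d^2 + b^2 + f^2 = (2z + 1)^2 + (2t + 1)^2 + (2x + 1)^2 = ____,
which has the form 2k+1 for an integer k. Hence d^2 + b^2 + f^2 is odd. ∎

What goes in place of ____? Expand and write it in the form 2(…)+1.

(2z + 1)^2 + (2t + 1)^2 + (2x + 1)^2 = 4t^2 + 4t + 4x^2 + 4x + 4z^2 + 4z + 3
= 2(2t^2 + 2t + 2x^2 + 2x + 2z^2 + 2z + 1) + 1.
Since 2t^2 + 2t + 2x^2 + 2x + 2z^2 + 2z + 1 is an integer, the sum of squares is of the form 2k+1 for an integer k.

2(2t^2 + 2t + 2x^2 + 2x + 2z^2 + 2z + 1) + 1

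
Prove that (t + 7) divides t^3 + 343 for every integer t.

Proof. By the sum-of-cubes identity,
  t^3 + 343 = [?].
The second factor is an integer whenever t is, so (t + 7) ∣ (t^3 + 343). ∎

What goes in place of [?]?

(t + 7)(t^2 - 7t + 49)

a^3 + b^3 = (a + b)(a^2 - ab + b^2). With a = t, b = 7:
t^3 + 343 = (t + 7)(t^2 - 7t + 49).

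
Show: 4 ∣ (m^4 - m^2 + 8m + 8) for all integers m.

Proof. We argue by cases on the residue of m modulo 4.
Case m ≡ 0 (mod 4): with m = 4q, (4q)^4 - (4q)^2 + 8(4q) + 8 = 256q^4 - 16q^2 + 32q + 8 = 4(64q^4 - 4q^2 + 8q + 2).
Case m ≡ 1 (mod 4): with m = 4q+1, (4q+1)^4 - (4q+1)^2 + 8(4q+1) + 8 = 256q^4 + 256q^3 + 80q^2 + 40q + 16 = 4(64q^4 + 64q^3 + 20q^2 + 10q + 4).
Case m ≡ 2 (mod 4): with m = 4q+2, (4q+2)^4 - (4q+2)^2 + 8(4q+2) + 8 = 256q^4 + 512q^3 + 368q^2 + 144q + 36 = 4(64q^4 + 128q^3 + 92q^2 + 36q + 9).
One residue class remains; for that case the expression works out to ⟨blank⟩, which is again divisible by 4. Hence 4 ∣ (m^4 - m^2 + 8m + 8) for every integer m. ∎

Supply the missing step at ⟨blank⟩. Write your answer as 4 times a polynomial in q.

Only m ≡ 3 (mod 4) is unaccounted for. Put m = 4q+3:
(4q+3)^4 - (4q+3)^2 + 8(4q+3) + 8 expands to 256q^4 + 768q^3 + 848q^2 + 440q + 104,
and factoring out 4 leaves 4(64q^4 + 192q^3 + 212q^2 + 110q + 26).

4(64q^4 + 192q^3 + 212q^2 + 110q + 26)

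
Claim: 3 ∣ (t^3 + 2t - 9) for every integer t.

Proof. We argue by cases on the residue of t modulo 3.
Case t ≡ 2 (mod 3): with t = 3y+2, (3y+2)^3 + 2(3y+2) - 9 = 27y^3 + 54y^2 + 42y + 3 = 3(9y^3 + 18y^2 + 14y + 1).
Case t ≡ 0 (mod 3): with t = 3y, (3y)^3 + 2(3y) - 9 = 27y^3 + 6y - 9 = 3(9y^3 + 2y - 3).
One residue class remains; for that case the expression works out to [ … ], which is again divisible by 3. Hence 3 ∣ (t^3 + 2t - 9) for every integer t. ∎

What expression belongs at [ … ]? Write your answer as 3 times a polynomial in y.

3(9y^3 + 9y^2 + 5y - 2)

The residues treated are {2, 0}, so the missing case is t ≡ 1 (mod 3); write t = 3y+1.
Then (3y+1)^3 + 2(3y+1) - 9 = 27y^3 + 27y^2 + 15y - 6 = 3(9y^3 + 9y^2 + 5y - 2).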